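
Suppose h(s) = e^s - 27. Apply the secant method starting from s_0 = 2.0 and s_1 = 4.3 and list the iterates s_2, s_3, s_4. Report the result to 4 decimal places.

h(2.0) = -19.610944, h(4.3) = 46.699794
s_2 = 4.300000 − 46.699794·(4.300000 − 2.000000) / (46.699794 − (-19.610944)) = 4.300000 − (107.409526)/(66.310738) = 2.680209
h(2.680209) = -12.411856
s_3 = 2.680209 − (-12.411856)·(2.680209 − 4.300000) / (-12.411856 − 46.699794) = 2.680209 − (20.104610)/(-59.111649) = 3.020322
h(3.020322) = -6.502116
s_4 = 3.020322 − (-6.502116)·(3.020322 − 2.680209) / (-6.502116 − (-12.411856)) = 3.020322 − (-2.211451)/(5.909740) = 3.394526

2.6802, 3.0203, 3.3945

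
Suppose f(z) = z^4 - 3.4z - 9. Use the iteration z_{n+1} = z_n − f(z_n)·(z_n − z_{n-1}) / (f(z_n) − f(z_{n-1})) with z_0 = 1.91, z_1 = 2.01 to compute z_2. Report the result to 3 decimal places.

f(1.91) = -2.18537, f(2.01) = 0.48841
z_2 = 2.01000 − 0.48841·(2.01000 − 1.91000) / (0.48841 − (-2.18537)) = 2.01000 − (0.04884)/(2.67377) = 1.99173

1.992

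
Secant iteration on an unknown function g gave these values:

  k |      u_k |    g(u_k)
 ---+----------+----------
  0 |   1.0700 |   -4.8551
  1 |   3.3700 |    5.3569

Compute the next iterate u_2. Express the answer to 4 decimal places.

u_2 = 3.3700 − 5.3569·(3.3700 − 1.0700) / (5.3569 − (-4.8551))
   = 3.3700 − (12.320870)/(10.212000) = 2.163491

2.1635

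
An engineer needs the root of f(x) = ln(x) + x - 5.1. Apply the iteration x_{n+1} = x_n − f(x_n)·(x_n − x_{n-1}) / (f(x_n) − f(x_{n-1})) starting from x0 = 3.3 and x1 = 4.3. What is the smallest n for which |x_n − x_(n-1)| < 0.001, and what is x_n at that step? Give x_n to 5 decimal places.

f(3.3) = -0.6060775, f(4.3) = 0.6586150
x2 = 4.3000000 − 0.6586150·(1.0000000)/(1.2646926) = 3.7792291;  |Δ| = 0.5207709
f(3.7792291) = 0.0087492
x3 = 3.7792291 − 0.0087492·(-0.5207709)/(-0.6498658) = 3.7722180;  |Δ| = 0.0070112
f(3.7722180) = -0.0001189
x4 = 3.7722180 − (-0.0001189)·(-0.0070112)/(-0.0088681) = 3.7723120;  |Δ| = 0.0000940
|x4 − x3| = 0.0000940 < 0.001

n = 4, x_n = 3.77231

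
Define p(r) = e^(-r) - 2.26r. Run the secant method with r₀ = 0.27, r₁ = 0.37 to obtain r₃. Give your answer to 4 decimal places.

0.3210

p(0.27) = 0.153179, p(0.37) = -0.145466
r₂ = 0.370000 − (-0.145466)·(0.370000 − 0.270000) / (-0.145466 − 0.153179) = 0.370000 − (-0.014547)/(-0.298645) = 0.321291
p(0.321291) = -0.000907
r₃ = 0.321291 − (-0.000907)·(0.321291 − 0.370000) / (-0.000907 − (-0.145466)) = 0.321291 − (0.000044)/(0.144559) = 0.320986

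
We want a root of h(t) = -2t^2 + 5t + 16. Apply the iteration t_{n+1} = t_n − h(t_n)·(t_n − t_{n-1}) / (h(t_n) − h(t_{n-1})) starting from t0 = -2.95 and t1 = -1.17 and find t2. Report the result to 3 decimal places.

h(-2.95) = -16.15500, h(-1.17) = 7.41220
t2 = -1.17000 − 7.41220·(-1.17000 − (-2.95000)) / (7.41220 − (-16.15500)) = -1.17000 − (13.19372)/(23.56720) = -1.72983

-1.730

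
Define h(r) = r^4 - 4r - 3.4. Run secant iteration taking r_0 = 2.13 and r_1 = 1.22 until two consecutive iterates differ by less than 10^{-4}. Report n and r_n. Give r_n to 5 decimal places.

h(2.13) = 8.6634616, h(1.22) = -6.0646654
r_2 = 1.2200000 − (-6.0646654)·(-0.9100000)/(-14.7281270) = 1.5947147;  |Δ| = 0.3747147
h(1.5947147) = -3.3114252
r_3 = 1.5947147 − (-3.3114252)·(0.3747147)/(2.7532403) = 2.0453981;  |Δ| = 0.4506834
h(2.0453981) = 5.9213625
r_4 = 2.0453981 − 5.9213625·(0.4506834)/(9.2327876) = 1.7563565;  |Δ| = 0.2890416
h(1.7563565) = -0.9095084
r_5 = 1.7563565 − (-0.9095084)·(-0.2890416)/(-6.8308709) = 1.7948414;  |Δ| = 0.0384850
h(1.7948414) = -0.2015884
r_6 = 1.7948414 − (-0.2015884)·(0.0384850)/(0.7079200) = 1.8058005;  |Δ| = 0.0109590
h(1.8058005) = 0.0103670
r_7 = 1.8058005 − 0.0103670·(0.0109590)/(0.2119554) = 1.8052645;  |Δ| = 0.0005360
h(1.8052645) = -0.0001088
r_8 = 1.8052645 − (-0.0001088)·(-0.0005360)/(-0.0104758) = 1.8052700;  |Δ| = 0.0000056
|r_8 − r_7| = 0.0000056 < 10^{-4}

n = 8, r_n = 1.80527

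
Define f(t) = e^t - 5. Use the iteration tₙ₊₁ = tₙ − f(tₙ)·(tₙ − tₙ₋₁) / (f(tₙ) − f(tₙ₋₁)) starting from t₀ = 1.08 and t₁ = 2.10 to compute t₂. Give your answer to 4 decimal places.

1.4815

f(1.08) = -2.055320, f(2.10) = 3.166170
t₂ = 2.100000 − 3.166170·(2.100000 − 1.080000) / (3.166170 − (-2.055320)) = 2.100000 − (3.229493)/(5.221490) = 1.481500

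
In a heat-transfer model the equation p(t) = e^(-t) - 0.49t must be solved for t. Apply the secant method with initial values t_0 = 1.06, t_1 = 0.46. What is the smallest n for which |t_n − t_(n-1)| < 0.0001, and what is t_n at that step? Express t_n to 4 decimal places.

n = 5, t_n = 0.8619

p(1.06) = -0.172944, p(0.46) = 0.405884
t_2 = 0.460000 − 0.405884·(-0.600000)/(0.578828) = 0.880730;  |Δ| = 0.420730
p(0.880730) = -0.017077
t_3 = 0.880730 − (-0.017077)·(0.420730)/(-0.422961) = 0.863743;  |Δ| = 0.016987
p(0.863743) = -0.001653
t_4 = 0.863743 − (-0.001653)·(-0.016987)/(0.015425) = 0.861923;  |Δ| = 0.001820
p(0.861923) = 0.000007
t_5 = 0.861923 − 0.000007·(-0.001820)/(0.001660) = 0.861931;  |Δ| = 0.000008
|t_5 − t_4| = 0.000008 < 0.0001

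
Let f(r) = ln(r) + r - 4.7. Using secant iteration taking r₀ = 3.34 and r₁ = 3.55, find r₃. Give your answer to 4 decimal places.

3.4590

f(3.34) = -0.154029, f(3.55) = 0.116948
r₂ = 3.550000 − 0.116948·(3.550000 − 3.340000) / (0.116948 − (-0.154029)) = 3.550000 − (0.024559)/(0.270977) = 3.459369
f(3.459369) = 0.000455
r₃ = 3.459369 − 0.000455·(3.459369 − 3.550000) / (0.000455 − 0.116948) = 3.459369 − (-0.000041)/(-0.116493) = 3.459015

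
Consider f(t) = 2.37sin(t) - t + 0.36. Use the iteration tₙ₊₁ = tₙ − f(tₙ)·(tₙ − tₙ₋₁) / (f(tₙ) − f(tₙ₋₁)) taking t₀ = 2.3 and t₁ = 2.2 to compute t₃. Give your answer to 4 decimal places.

f(2.3) = -0.172679, f(2.2) = 0.076136
t₂ = 2.200000 − 0.076136·(2.200000 − 2.300000) / (0.076136 − (-0.172679)) = 2.200000 − (-0.007614)/(0.248815) = 2.230600
f(2.230600) = 0.001968
t₃ = 2.230600 − 0.001968·(2.230600 − 2.200000) / (0.001968 − 0.076136) = 2.230600 − (0.000060)/(-0.074169) = 2.231411

2.2314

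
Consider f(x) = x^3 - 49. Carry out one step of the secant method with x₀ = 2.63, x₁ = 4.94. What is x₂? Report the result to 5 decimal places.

f(2.63) = -30.8085530, f(4.94) = 71.5537840
x₂ = 4.9400000 − 71.5537840·(4.9400000 − 2.6300000) / (71.5537840 − (-30.8085530)) = 4.9400000 − (165.2892410)/(102.3623370) = 3.3252533

3.32525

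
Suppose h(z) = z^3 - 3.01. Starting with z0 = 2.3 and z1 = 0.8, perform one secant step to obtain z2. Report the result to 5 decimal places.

1.12149

h(2.3) = 9.1570000, h(0.8) = -2.4980000
z2 = 0.8000000 − (-2.4980000)·(0.8000000 − 2.3000000) / (-2.4980000 − 9.1570000) = 0.8000000 − (3.7470000)/(-11.6550000) = 1.1214929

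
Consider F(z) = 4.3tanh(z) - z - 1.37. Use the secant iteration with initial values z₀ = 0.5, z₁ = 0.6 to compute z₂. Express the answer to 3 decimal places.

0.447

F(0.5) = 0.11710, F(0.6) = 0.33931
z₂ = 0.60000 − 0.33931·(0.60000 − 0.50000) / (0.33931 − 0.11710) = 0.60000 − (0.03393)/(0.22221) = 0.44730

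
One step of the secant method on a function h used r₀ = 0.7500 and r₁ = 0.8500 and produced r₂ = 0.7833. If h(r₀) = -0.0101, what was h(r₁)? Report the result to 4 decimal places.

0.0202

The secant line through (0.7500, -0.0101) and (0.8500, h(r₁)) crosses zero at r₂ = 0.7833.
So (0.7500, -0.0101), (0.8500, h(r₁)), (0.7833, 0) are collinear:
h(r₁) = -0.0101 · (0.8500 − 0.7833) / (0.7500 − 0.7833) = -0.0101 · (0.066700)/(-0.033300) = 0.020230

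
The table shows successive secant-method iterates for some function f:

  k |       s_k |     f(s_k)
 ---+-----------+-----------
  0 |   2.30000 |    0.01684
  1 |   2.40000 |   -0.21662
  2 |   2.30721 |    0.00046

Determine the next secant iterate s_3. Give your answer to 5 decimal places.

2.30741

s_3 = 2.30721 − 0.00046·(2.30721 − 2.40000) / (0.00046 − (-0.21662))
   = 2.30721 − (-0.0000427)/(0.2170800) = 2.3074066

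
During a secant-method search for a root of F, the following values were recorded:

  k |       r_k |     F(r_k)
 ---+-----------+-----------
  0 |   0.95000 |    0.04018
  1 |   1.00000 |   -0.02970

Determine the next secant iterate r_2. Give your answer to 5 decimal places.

r_2 = 1.00000 − (-0.02970)·(1.00000 − 0.95000) / (-0.02970 − 0.04018)
   = 1.00000 − (-0.0014850)/(-0.0698800) = 0.9787493

0.97875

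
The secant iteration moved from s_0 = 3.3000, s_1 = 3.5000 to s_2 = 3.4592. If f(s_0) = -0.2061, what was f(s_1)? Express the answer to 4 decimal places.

The secant line through (3.3000, -0.2061) and (3.5000, f(s_1)) crosses zero at s_2 = 3.4592.
So (3.3000, -0.2061), (3.5000, f(s_1)), (3.4592, 0) are collinear:
f(s_1) = -0.2061 · (3.5000 − 3.4592) / (3.3000 − 3.4592) = -0.2061 · (0.040800)/(-0.159200) = 0.052820

0.0528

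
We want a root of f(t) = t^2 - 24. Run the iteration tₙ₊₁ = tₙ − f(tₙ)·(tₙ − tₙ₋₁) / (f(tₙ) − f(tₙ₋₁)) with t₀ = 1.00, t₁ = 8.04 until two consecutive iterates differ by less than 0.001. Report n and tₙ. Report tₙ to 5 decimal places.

n = 7, tₙ = 4.89898

f(1.00) = -23.0000000, f(8.04) = 40.6416000
t₂ = 8.0400000 − 40.6416000·(7.0400000)/(63.6416000) = 3.5442478;  |Δ| = 4.4957522
f(3.5442478) = -11.4383076
t₃ = 3.5442478 − (-11.4383076)·(-4.4957522)/(-52.0799076) = 4.5316496;  |Δ| = 0.9874018
f(4.5316496) = -3.4641516
t₄ = 4.5316496 − (-3.4641516)·(0.9874018)/(7.9741560) = 4.9605991;  |Δ| = 0.4289494
f(4.9605991) = 0.6075431
t₅ = 4.9605991 − 0.6075431·(0.4289494)/(4.0716947) = 4.8965949;  |Δ| = 0.0640041
f(4.8965949) = -0.0233580
t₆ = 4.8965949 − (-0.0233580)·(-0.0640041)/(-0.6309011) = 4.8989646;  |Δ| = 0.0023696
f(4.8989646) = -0.0001461
t₇ = 4.8989646 − (-0.0001461)·(0.0023696)/(0.0232120) = 4.8989795;  |Δ| = 0.0000149
|t₇ − t₆| = 0.0000149 < 0.001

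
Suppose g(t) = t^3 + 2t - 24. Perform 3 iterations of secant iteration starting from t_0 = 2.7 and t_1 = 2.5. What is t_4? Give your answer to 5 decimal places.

2.65391

g(2.7) = 1.0830000, g(2.5) = -3.3750000
t_2 = 2.5000000 − (-3.3750000)·(2.5000000 − 2.7000000) / (-3.3750000 − 1.0830000) = 2.5000000 − (0.6750000)/(-4.4580000) = 2.6514132
g(2.6514132) = -0.0577604
t_3 = 2.6514132 − (-0.0577604)·(2.6514132 − 2.5000000) / (-0.0577604 − (-3.3750000)) = 2.6514132 − (-0.0087457)/(3.3172396) = 2.6540496
g(2.6540496) = 0.0031701
t_4 = 2.6540496 − 0.0031701·(2.6540496 − 2.6514132) / (0.0031701 − (-0.0577604)) = 2.6540496 − (0.0000084)/(0.0609305) = 2.6539125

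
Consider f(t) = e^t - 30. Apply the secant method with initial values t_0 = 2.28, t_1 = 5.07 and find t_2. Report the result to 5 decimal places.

2.65767

f(2.28) = -20.2233196, f(5.07) = 129.1743273
t_2 = 5.0700000 − 129.1743273·(5.0700000 − 2.2800000) / (129.1743273 − (-20.2233196)) = 5.0700000 − (360.3963733)/(149.3976469) = 2.6576704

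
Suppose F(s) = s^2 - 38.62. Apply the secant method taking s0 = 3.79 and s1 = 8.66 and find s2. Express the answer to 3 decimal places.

F(3.79) = -24.25590, F(8.66) = 36.37560
s2 = 8.66000 − 36.37560·(8.66000 − 3.79000) / (36.37560 − (-24.25590)) = 8.66000 − (177.14917)/(60.63150) = 5.73827

5.738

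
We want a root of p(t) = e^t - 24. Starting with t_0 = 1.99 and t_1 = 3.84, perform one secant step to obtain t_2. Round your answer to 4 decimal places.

p(1.99) = -16.684466, p(3.84) = 22.525474
t_2 = 3.840000 − 22.525474·(3.840000 − 1.990000) / (22.525474 − (-16.684466)) = 3.840000 − (41.672128)/(39.209941) = 2.777205

2.7772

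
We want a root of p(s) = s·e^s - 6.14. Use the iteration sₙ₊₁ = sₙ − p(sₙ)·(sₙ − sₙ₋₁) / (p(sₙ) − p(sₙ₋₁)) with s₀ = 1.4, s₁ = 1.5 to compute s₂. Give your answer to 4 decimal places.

p(1.4) = -0.462720, p(1.5) = 0.582534
s₂ = 1.500000 − 0.582534·(1.500000 − 1.400000) / (0.582534 − (-0.462720)) = 1.500000 − (0.058253)/(1.045254) = 1.444269

1.4443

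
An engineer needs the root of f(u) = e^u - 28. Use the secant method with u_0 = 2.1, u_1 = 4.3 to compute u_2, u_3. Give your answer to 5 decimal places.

2.76583, 3.08716

f(2.1) = -19.8338301, f(4.3) = 45.6997937
u_2 = 4.3000000 − 45.6997937·(4.3000000 − 2.1000000) / (45.6997937 − (-19.8338301)) = 4.3000000 − (100.5395461)/(65.5336238) = 2.7658326
f(2.7658326) = -12.1077329
u_3 = 2.7658326 − (-12.1077329)·(2.7658326 − 4.3000000) / (-12.1077329 − 45.6997937) = 2.7658326 − (18.5752885)/(-57.8075266) = 3.0871626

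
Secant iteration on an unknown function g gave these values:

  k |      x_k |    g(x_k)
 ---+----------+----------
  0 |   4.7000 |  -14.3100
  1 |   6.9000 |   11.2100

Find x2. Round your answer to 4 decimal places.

x2 = 6.9000 − 11.2100·(6.9000 − 4.7000) / (11.2100 − (-14.3100))
   = 6.9000 − (24.662000)/(25.520000) = 5.933621

5.9336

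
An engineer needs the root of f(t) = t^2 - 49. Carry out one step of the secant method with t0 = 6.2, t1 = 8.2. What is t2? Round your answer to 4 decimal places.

6.9333

f(6.2) = -10.560000, f(8.2) = 18.240000
t2 = 8.200000 − 18.240000·(8.200000 − 6.200000) / (18.240000 − (-10.560000)) = 8.200000 − (36.480000)/(28.800000) = 6.933333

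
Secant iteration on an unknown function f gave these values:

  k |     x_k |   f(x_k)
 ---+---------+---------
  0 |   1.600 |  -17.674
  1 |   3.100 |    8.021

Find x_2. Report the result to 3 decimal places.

x_2 = 3.100 − 8.021·(3.100 − 1.600) / (8.021 − (-17.674))
   = 3.100 − (12.03150)/(25.69500) = 2.63176

2.632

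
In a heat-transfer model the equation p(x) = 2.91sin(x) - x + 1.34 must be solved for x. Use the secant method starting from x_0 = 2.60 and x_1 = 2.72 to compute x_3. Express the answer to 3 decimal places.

p(2.60) = 0.24011, p(2.72) = -0.18919
x_2 = 2.72000 − (-0.18919)·(2.72000 − 2.60000) / (-0.18919 − 0.24011) = 2.72000 − (-0.02270)/(-0.42930) = 2.66712
p(2.66712) = 0.00238
x_3 = 2.66712 − 0.00238·(2.66712 − 2.72000) / (0.00238 − (-0.18919)) = 2.66712 − (-0.00013)/(0.19157) = 2.66777

2.668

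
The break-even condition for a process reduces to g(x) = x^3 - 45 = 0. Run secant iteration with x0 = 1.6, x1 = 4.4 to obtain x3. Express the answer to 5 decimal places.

g(1.6) = -40.9040000, g(4.4) = 40.1840000
x2 = 4.4000000 − 40.1840000·(4.4000000 − 1.6000000) / (40.1840000 − (-40.9040000)) = 4.4000000 − (112.5152000)/(81.0880000) = 3.0124309
g(3.0124309) = -17.6629720
x3 = 3.0124309 − (-17.6629720)·(3.0124309 − 4.4000000) / (-17.6629720 − 40.1840000) = 3.0124309 − (24.5085934)/(-57.8469720) = 3.4361107

3.43611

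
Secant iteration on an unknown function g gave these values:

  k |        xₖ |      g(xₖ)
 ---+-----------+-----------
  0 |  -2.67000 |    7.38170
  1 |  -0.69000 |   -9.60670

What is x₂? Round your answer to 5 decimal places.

-1.80966

x₂ = -0.69000 − (-9.60670)·(-0.69000 − (-2.67000)) / (-9.60670 − 7.38170)
   = -0.69000 − (-19.0212660)/(-16.9884000) = -1.8096620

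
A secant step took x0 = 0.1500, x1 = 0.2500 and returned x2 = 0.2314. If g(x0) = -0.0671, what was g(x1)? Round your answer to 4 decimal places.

The secant line through (0.1500, -0.0671) and (0.2500, g(x1)) crosses zero at x2 = 0.2314.
So (0.1500, -0.0671), (0.2500, g(x1)), (0.2314, 0) are collinear:
g(x1) = -0.0671 · (0.2500 − 0.2314) / (0.1500 − 0.2314) = -0.0671 · (0.018600)/(-0.081400) = 0.015332

0.0153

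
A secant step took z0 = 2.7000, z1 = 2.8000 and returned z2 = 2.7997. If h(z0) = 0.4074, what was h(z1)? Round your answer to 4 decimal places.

The secant line through (2.7000, 0.4074) and (2.8000, h(z1)) crosses zero at z2 = 2.7997.
So (2.7000, 0.4074), (2.8000, h(z1)), (2.7997, 0) are collinear:
h(z1) = 0.4074 · (2.8000 − 2.7997) / (2.7000 − 2.7997) = 0.4074 · (0.000300)/(-0.099700) = -0.001226

-0.0012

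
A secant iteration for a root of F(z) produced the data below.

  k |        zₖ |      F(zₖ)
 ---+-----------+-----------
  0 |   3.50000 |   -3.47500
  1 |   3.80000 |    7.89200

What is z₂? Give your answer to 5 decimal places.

z₂ = 3.80000 − 7.89200·(3.80000 − 3.50000) / (7.89200 − (-3.47500))
   = 3.80000 − (2.3676000)/(11.3670000) = 3.5917129

3.59171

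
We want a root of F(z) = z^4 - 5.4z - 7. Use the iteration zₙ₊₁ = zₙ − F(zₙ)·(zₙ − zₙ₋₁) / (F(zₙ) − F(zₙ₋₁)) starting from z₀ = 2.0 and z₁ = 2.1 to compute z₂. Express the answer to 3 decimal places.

F(2.0) = -1.80000, F(2.1) = 1.10810
z₂ = 2.10000 − 1.10810·(2.10000 − 2.00000) / (1.10810 − (-1.80000)) = 2.10000 − (0.11081)/(2.90810) = 2.06190

2.062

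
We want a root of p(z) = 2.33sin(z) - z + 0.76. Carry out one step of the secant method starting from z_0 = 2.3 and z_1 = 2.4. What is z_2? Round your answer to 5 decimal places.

p(2.3) = 0.1974931, p(2.4) = -0.0661708
z_2 = 2.4000000 − (-0.0661708)·(2.4000000 − 2.3000000) / (-0.0661708 − 0.1974931) = 2.4000000 − (-0.0066171)/(-0.2636639) = 2.3749034

2.37490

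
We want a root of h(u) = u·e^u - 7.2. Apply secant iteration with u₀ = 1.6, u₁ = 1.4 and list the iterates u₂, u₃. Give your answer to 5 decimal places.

1.53550, 1.54200

h(1.6) = 0.7248519, h(1.4) = -1.5227200
u₂ = 1.4000000 − (-1.5227200)·(1.4000000 − 1.6000000) / (-1.5227200 − 0.7248519) = 1.4000000 − (0.3045440)/(-2.2475719) = 1.5354991
h(1.5354991) = -0.0696908
u₃ = 1.5354991 − (-0.0696908)·(1.5354991 − 1.4000000) / (-0.0696908 − (-1.5227200)) = 1.5354991 − (-0.0094430)/(1.4530293) = 1.5419980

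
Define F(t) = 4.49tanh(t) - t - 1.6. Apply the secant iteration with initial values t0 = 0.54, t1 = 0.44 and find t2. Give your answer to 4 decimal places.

0.5113

F(0.54) = 0.073516, F(0.44) = -0.182736
t2 = 0.440000 − (-0.182736)·(0.440000 − 0.540000) / (-0.182736 − 0.073516) = 0.440000 − (0.018274)/(-0.256252) = 0.511311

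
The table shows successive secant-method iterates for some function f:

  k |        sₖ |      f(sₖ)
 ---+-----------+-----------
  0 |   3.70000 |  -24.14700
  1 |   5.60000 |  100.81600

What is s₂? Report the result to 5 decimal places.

4.06714

s₂ = 5.60000 − 100.81600·(5.60000 − 3.70000) / (100.81600 − (-24.14700))
   = 5.60000 − (191.5504000)/(124.9630000) = 4.0671431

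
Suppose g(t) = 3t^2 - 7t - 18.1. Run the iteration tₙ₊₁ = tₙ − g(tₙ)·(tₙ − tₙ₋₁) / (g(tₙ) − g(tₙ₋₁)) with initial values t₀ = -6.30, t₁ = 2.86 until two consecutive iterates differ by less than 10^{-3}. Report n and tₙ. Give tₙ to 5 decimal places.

n = 8, tₙ = 3.88594

g(-6.30) = 145.0700000, g(2.86) = -13.5812000
t₂ = 2.8600000 − (-13.5812000)·(9.1600000)/(-158.6512000) = 2.0758661;  |Δ| = 0.7841339
g(2.0758661) = -19.7034028
t₃ = 2.0758661 − (-19.7034028)·(-0.7841339)/(-6.1222028) = 4.5994850;  |Δ| = 2.5236190
g(4.5994850) = 13.1693921
t₄ = 4.5994850 − 13.1693921·(2.5236190)/(32.8727949) = 3.5884810;  |Δ| = 1.0110040
g(3.5884810) = -4.5877794
t₅ = 3.5884810 − (-4.5877794)·(-1.0110040)/(-17.7571715) = 3.8496861;  |Δ| = 0.2612051
g(3.8496861) = -0.5875539
t₆ = 3.8496861 − (-0.5875539)·(0.2612051)/(4.0002255) = 3.8880519;  |Δ| = 0.0383659
g(3.8880519) = 0.0344799
t₇ = 3.8880519 − 0.0344799·(0.0383659)/(0.6220338) = 3.8859253;  |Δ| = 0.0021267
g(3.8859253) = -0.0002312
t₈ = 3.8859253 − (-0.0002312)·(-0.0021267)/(-0.0347111) = 3.8859394;  |Δ| = 0.0000142
|t₈ − t₇| = 0.0000142 < 10^{-3}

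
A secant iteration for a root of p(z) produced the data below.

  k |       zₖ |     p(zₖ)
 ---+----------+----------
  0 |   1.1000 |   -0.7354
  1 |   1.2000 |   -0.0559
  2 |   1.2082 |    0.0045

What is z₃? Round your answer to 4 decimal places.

1.2076

z₃ = 1.2082 − 0.0045·(1.2082 − 1.2000) / (0.0045 − (-0.0559))
   = 1.2082 − (0.000037)/(0.060400) = 1.207589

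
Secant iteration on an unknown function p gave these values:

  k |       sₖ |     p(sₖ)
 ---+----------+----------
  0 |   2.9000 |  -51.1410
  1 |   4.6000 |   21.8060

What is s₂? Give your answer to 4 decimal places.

4.0918

s₂ = 4.6000 − 21.8060·(4.6000 − 2.9000) / (21.8060 − (-51.1410))
   = 4.6000 − (37.070200)/(72.947000) = 4.091820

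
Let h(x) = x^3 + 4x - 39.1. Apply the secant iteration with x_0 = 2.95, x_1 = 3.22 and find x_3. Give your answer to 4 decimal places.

h(2.95) = -1.627625, h(3.22) = 7.166248
x_2 = 3.220000 − 7.166248·(3.220000 − 2.950000) / (7.166248 − (-1.627625)) = 3.220000 − (1.934887)/(8.793873) = 2.999973
h(2.999973) = -0.100828
x_3 = 2.999973 − (-0.100828)·(2.999973 − 3.220000) / (-0.100828 − 7.166248) = 2.999973 − (0.022185)/(-7.267076) = 3.003026

3.0030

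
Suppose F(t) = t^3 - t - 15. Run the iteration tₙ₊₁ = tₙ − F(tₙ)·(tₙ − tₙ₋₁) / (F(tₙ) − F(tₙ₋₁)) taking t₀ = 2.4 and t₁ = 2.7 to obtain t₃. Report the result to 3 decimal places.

2.601

F(2.4) = -3.57600, F(2.7) = 1.98300
t₂ = 2.70000 − 1.98300·(2.70000 − 2.40000) / (1.98300 − (-3.57600)) = 2.70000 − (0.59490)/(5.55900) = 2.59298
F(2.59298) = -0.15888
t₃ = 2.59298 − (-0.15888)·(2.59298 − 2.70000) / (-0.15888 − 1.98300) = 2.59298 − (0.01700)/(-2.14188) = 2.60092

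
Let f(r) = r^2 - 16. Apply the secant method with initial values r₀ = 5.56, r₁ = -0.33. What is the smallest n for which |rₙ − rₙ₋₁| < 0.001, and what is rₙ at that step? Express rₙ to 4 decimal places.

f(5.56) = 14.913600, f(-0.33) = -15.891100
r₂ = -0.330000 − (-15.891100)·(-5.890000)/(-30.804700) = 2.708451;  |Δ| = 3.038451
f(2.708451) = -8.664292
r₃ = 2.708451 − (-8.664292)·(3.038451)/(7.226808) = 6.351281;  |Δ| = 3.642829
f(6.351281) = 24.338764
r₄ = 6.351281 − 24.338764·(3.642829)/(33.003056) = 3.664803;  |Δ| = 2.686477
f(3.664803) = -2.569218
r₅ = 3.664803 − (-2.569218)·(-2.686477)/(-26.907982) = 3.921312;  |Δ| = 0.256509
f(3.921312) = -0.623309
r₆ = 3.921312 − (-0.623309)·(0.256509)/(1.945909) = 4.003477;  |Δ| = 0.082164
f(4.003477) = 0.027827
r₇ = 4.003477 − 0.027827·(0.082164)/(0.651136) = 3.999965;  |Δ| = 0.003511
f(3.999965) = -0.000276
r₈ = 3.999965 − (-0.000276)·(-0.003511)/(-0.028103) = 4.000000;  |Δ| = 0.000035
|r₈ − r₇| = 0.000035 < 0.001

n = 8, rₙ = 4.0000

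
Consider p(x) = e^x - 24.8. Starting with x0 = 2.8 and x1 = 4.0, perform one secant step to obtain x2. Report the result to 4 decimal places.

3.0628

p(2.8) = -8.355353, p(4.0) = 29.798150
x2 = 4.000000 − 29.798150·(4.000000 − 2.800000) / (29.798150 − (-8.355353)) = 4.000000 − (35.757780)/(38.153503) = 3.062792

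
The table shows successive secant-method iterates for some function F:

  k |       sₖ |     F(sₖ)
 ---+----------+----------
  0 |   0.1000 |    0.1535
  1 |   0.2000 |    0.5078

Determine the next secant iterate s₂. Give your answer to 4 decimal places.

s₂ = 0.2000 − 0.5078·(0.2000 − 0.1000) / (0.5078 − 0.1535)
   = 0.2000 − (0.050780)/(0.354300) = 0.056675

0.0567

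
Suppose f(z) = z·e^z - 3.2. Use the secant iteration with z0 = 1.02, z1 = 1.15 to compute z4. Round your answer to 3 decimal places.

1.083

f(1.02) = -0.37134, f(1.15) = 0.43192
z2 = 1.15000 − 0.43192·(1.15000 − 1.02000) / (0.43192 − (-0.37134)) = 1.15000 − (0.05615)/(0.80326) = 1.08010
f(1.08010) = -0.01915
z3 = 1.08010 − (-0.01915)·(1.08010 − 1.15000) / (-0.01915 − 0.43192) = 1.08010 − (0.00134)/(-0.45107) = 1.08307
f(1.08307) = -0.00093
z4 = 1.08307 − (-0.00093)·(1.08307 − 1.08010) / (-0.00093 − (-0.01915)) = 1.08307 − (0.00000)/(0.01822) = 1.08322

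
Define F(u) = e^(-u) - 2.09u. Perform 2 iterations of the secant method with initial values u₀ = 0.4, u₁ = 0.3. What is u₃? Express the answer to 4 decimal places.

0.3404

F(0.4) = -0.165680, F(0.3) = 0.113818
u₂ = 0.300000 − 0.113818·(0.300000 − 0.400000) / (0.113818 − (-0.165680)) = 0.300000 − (-0.011382)/(0.279498) = 0.340722
F(0.340722) = -0.000853
u₃ = 0.340722 − (-0.000853)·(0.340722 − 0.300000) / (-0.000853 − 0.113818) = 0.340722 − (-0.000035)/(-0.114672) = 0.340419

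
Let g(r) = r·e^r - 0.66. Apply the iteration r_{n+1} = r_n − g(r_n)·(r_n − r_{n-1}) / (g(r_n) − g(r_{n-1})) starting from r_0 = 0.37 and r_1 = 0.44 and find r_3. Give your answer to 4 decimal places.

0.4295

g(0.37) = -0.124338, g(0.44) = 0.023191
r_2 = 0.440000 − 0.023191·(0.440000 − 0.370000) / (0.023191 − (-0.124338)) = 0.440000 − (0.001623)/(0.147529) = 0.428996
g(0.428996) = -0.001184
r_3 = 0.428996 − (-0.001184)·(0.428996 − 0.440000) / (-0.001184 − 0.023191) = 0.428996 − (0.000013)/(-0.024375) = 0.429531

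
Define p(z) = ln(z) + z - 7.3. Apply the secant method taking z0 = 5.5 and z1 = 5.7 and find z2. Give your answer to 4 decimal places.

p(5.5) = -0.095252, p(5.7) = 0.140466
z2 = 5.700000 − 0.140466·(5.700000 − 5.500000) / (0.140466 − (-0.095252)) = 5.700000 − (0.028093)/(0.235718) = 5.580818

5.5808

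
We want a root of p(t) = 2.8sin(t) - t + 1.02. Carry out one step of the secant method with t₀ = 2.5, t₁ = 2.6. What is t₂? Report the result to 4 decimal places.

p(2.5) = 0.195722, p(2.6) = -0.136596
t₂ = 2.600000 − (-0.136596)·(2.600000 − 2.500000) / (-0.136596 − 0.195722) = 2.600000 − (-0.013660)/(-0.332318) = 2.558896

2.5589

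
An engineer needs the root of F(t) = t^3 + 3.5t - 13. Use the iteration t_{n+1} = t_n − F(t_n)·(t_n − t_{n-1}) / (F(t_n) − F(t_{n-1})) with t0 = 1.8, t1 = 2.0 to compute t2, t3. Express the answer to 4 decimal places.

F(1.8) = -0.868000, F(2.0) = 2.000000
t2 = 2.000000 − 2.000000·(2.000000 − 1.800000) / (2.000000 − (-0.868000)) = 2.000000 − (0.400000)/(2.868000) = 1.860530
F(1.860530) = -0.047787
t3 = 1.860530 − (-0.047787)·(1.860530 − 2.000000) / (-0.047787 − 2.000000) = 1.860530 − (0.006665)/(-2.047787) = 1.863785

1.8605, 1.8638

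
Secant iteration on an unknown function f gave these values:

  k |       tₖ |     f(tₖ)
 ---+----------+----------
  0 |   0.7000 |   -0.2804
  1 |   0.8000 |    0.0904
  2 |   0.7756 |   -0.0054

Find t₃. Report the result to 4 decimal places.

0.7770

t₃ = 0.7756 − (-0.0054)·(0.7756 − 0.8000) / (-0.0054 − 0.0904)
   = 0.7756 − (0.000132)/(-0.095800) = 0.776975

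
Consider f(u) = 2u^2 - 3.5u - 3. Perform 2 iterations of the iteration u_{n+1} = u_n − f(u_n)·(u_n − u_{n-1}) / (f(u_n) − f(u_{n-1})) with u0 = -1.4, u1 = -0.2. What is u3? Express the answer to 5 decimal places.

-0.64734

f(-1.4) = 5.8200000, f(-0.2) = -2.2200000
u2 = -0.2000000 − (-2.2200000)·(-0.2000000 − (-1.4000000)) / (-2.2200000 − 5.8200000) = -0.2000000 − (-2.6640000)/(-8.0400000) = -0.5313433
f(-0.5313433) = -0.5756471
u3 = -0.5313433 − (-0.5756471)·(-0.5313433 − (-0.2000000)) / (-0.5756471 − (-2.2200000)) = -0.5313433 − (0.1907368)/(1.6443529) = -0.6473383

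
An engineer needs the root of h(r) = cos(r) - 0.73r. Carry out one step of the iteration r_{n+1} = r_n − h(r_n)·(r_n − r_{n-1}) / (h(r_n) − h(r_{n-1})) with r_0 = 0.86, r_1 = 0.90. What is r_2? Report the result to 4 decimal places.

h(0.86) = 0.024637, h(0.90) = -0.035390
r_2 = 0.900000 − (-0.035390)·(0.900000 − 0.860000) / (-0.035390 − 0.024637) = 0.900000 − (-0.001416)/(-0.060027) = 0.876417

0.8764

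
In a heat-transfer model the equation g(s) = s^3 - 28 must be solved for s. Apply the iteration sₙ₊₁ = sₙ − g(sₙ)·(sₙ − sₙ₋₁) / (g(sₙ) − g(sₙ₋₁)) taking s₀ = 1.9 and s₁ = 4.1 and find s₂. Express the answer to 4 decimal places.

g(1.9) = -21.141000, g(4.1) = 40.921000
s₂ = 4.100000 − 40.921000·(4.100000 − 1.900000) / (40.921000 − (-21.141000)) = 4.100000 − (90.026200)/(62.062000) = 2.649415

2.6494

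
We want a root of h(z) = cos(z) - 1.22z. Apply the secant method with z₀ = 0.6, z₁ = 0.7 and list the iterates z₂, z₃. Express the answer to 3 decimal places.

0.651, 0.652

h(0.6) = 0.09334, h(0.7) = -0.08916
z₂ = 0.70000 − (-0.08916)·(0.70000 − 0.60000) / (-0.08916 − 0.09334) = 0.70000 − (-0.00892)/(-0.18249) = 0.65114
h(0.65114) = 0.00099
z₃ = 0.65114 − 0.00099·(0.65114 − 0.70000) / (0.00099 − (-0.08916)) = 0.65114 − (-0.00005)/(0.09015) = 0.65168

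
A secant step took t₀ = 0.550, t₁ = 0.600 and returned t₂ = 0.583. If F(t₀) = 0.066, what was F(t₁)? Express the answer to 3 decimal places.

The secant line through (0.550, 0.066) and (0.600, F(t₁)) crosses zero at t₂ = 0.583.
So (0.550, 0.066), (0.600, F(t₁)), (0.583, 0) are collinear:
F(t₁) = 0.066 · (0.600 − 0.583) / (0.550 − 0.583) = 0.066 · (0.01700)/(-0.03300) = -0.03400

-0.034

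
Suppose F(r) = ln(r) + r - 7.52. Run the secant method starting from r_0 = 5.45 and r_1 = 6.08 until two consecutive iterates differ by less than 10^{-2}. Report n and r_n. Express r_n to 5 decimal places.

F(5.45) = -0.3743844, F(6.08) = 0.3650047
r_2 = 6.0800000 − 0.3650047·(0.6300000)/(0.7393891) = 5.7689960;  |Δ| = 0.3110040
F(5.7689960) = 0.0014941
r_3 = 5.7689960 − 0.0014941·(-0.3110040)/(-0.3635106) = 5.7677177;  |Δ| = 0.0012783
|r_3 − r_2| = 0.0012783 < 10^{-2}

n = 3, r_n = 5.76772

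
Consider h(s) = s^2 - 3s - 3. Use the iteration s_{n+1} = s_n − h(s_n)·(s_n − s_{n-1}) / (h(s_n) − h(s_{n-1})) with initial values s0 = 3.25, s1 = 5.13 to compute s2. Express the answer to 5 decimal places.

3.65660

h(3.25) = -2.1875000, h(5.13) = 7.9269000
s2 = 5.1300000 − 7.9269000·(5.1300000 − 3.2500000) / (7.9269000 − (-2.1875000)) = 5.1300000 − (14.9025720)/(10.1144000) = 3.6565985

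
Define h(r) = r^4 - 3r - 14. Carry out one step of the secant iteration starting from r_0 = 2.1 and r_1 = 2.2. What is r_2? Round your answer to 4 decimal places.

h(2.1) = -0.851900, h(2.2) = 2.825600
r_2 = 2.200000 − 2.825600·(2.200000 − 2.100000) / (2.825600 − (-0.851900)) = 2.200000 − (0.282560)/(3.677500) = 2.123165

2.1232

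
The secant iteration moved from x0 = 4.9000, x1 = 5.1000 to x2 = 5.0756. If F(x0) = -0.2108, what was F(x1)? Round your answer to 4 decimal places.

The secant line through (4.9000, -0.2108) and (5.1000, F(x1)) crosses zero at x2 = 5.0756.
So (4.9000, -0.2108), (5.1000, F(x1)), (5.0756, 0) are collinear:
F(x1) = -0.2108 · (5.1000 − 5.0756) / (4.9000 − 5.0756) = -0.2108 · (0.024400)/(-0.175600) = 0.029291

0.0293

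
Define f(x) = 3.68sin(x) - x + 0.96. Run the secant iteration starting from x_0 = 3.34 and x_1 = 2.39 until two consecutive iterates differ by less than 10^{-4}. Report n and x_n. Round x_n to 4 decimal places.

f(3.34) = -3.105358, f(2.39) = 1.082716
x_2 = 2.390000 − 1.082716·(-0.950000)/(4.188074) = 2.635597;  |Δ| = 0.245597
f(2.635597) = 0.108018
x_3 = 2.635597 − 0.108018·(0.245597)/(-0.974697) = 2.662815;  |Δ| = 0.027218
f(2.662815) = -0.007459
x_4 = 2.662815 − (-0.007459)·(0.027218)/(-0.115478) = 2.661057;  |Δ| = 0.001758
f(2.661057) = 0.000039
x_5 = 2.661057 − 0.000039·(-0.001758)/(0.007498) = 2.661066;  |Δ| = 0.000009
|x_5 − x_4| = 0.000009 < 10^{-4}

n = 5, x_n = 2.6611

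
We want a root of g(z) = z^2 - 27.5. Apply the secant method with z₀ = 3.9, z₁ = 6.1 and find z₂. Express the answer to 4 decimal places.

5.1290

g(3.9) = -12.290000, g(6.1) = 9.710000
z₂ = 6.100000 − 9.710000·(6.100000 − 3.900000) / (9.710000 − (-12.290000)) = 6.100000 − (21.362000)/(22.000000) = 5.129000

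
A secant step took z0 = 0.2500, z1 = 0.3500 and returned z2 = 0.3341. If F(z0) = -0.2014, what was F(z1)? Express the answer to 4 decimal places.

The secant line through (0.2500, -0.2014) and (0.3500, F(z1)) crosses zero at z2 = 0.3341.
So (0.2500, -0.2014), (0.3500, F(z1)), (0.3341, 0) are collinear:
F(z1) = -0.2014 · (0.3500 − 0.3341) / (0.2500 − 0.3341) = -0.2014 · (0.015900)/(-0.084100) = 0.038077

0.0381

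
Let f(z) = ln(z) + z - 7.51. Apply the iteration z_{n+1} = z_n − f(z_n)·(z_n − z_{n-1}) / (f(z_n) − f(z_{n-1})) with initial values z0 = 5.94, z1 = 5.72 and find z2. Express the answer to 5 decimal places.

5.75929

f(5.94) = 0.2117091, f(5.72) = -0.0460312
z2 = 5.7200000 − (-0.0460312)·(5.7200000 − 5.9400000) / (-0.0460312 − 0.2117091) = 5.7200000 − (0.0101269)/(-0.2577403) = 5.7592910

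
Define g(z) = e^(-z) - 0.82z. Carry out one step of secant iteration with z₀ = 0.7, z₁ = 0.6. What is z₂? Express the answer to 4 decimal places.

0.6423

g(0.7) = -0.077415, g(0.6) = 0.056812
z₂ = 0.600000 − 0.056812·(0.600000 − 0.700000) / (0.056812 − (-0.077415)) = 0.600000 − (-0.005681)/(0.134226) = 0.642325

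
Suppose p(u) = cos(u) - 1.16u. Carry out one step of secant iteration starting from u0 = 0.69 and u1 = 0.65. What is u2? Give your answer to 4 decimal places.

p(0.69) = -0.029154, p(0.65) = 0.042084
u2 = 0.650000 − 0.042084·(0.650000 − 0.690000) / (0.042084 − (-0.029154)) = 0.650000 − (-0.001683)/(0.071238) = 0.673630

0.6736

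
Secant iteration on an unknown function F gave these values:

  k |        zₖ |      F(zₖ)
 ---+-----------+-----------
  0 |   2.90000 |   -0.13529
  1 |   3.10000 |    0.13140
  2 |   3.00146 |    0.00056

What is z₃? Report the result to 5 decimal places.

3.00104

z₃ = 3.00146 − 0.00056·(3.00146 − 3.10000) / (0.00056 − 0.13140)
   = 3.00146 − (-0.0000552)/(-0.1308400) = 3.0010382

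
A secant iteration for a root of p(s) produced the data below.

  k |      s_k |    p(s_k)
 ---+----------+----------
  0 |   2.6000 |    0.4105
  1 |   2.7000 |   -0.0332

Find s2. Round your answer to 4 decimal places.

s2 = 2.7000 − (-0.0332)·(2.7000 − 2.6000) / (-0.0332 − 0.4105)
   = 2.7000 − (-0.003320)/(-0.443700) = 2.692517

2.6925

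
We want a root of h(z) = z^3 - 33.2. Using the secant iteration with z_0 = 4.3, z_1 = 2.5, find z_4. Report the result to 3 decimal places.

h(4.3) = 46.30700, h(2.5) = -17.57500
z_2 = 2.50000 − (-17.57500)·(2.50000 − 4.30000) / (-17.57500 − 46.30700) = 2.50000 − (31.63500)/(-63.88200) = 2.99521
h(2.99521) = -6.32913
z_3 = 2.99521 − (-6.32913)·(2.99521 − 2.50000) / (-6.32913 − (-17.57500)) = 2.99521 − (-3.13425)/(11.24587) = 3.27391
h(3.27391) = 1.89142
z_4 = 3.27391 − 1.89142·(3.27391 − 2.99521) / (1.89142 − (-6.32913)) = 3.27391 − (0.52714)/(8.22054) = 3.20979

3.210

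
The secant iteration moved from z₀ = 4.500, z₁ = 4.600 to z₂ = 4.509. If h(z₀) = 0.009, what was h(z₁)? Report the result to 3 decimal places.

-0.091

The secant line through (4.500, 0.009) and (4.600, h(z₁)) crosses zero at z₂ = 4.509.
So (4.500, 0.009), (4.600, h(z₁)), (4.509, 0) are collinear:
h(z₁) = 0.009 · (4.600 − 4.509) / (4.500 − 4.509) = 0.009 · (0.09100)/(-0.00900) = -0.09100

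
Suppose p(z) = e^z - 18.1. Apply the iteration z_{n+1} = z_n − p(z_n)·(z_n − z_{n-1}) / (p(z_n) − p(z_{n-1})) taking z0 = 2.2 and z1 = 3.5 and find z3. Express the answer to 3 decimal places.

2.838

p(2.2) = -9.07499, p(3.5) = 15.01545
z2 = 3.50000 − 15.01545·(3.50000 − 2.20000) / (15.01545 − (-9.07499)) = 3.50000 − (19.52009)/(24.09044) = 2.68972
p(2.68972) = -3.37250
z3 = 2.68972 − (-3.37250)·(2.68972 − 3.50000) / (-3.37250 − 15.01545) = 2.68972 − (2.73268)/(-18.38795) = 2.83833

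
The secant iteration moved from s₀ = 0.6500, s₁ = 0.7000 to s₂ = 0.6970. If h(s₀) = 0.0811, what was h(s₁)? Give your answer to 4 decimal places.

-0.0052

The secant line through (0.6500, 0.0811) and (0.7000, h(s₁)) crosses zero at s₂ = 0.6970.
So (0.6500, 0.0811), (0.7000, h(s₁)), (0.6970, 0) are collinear:
h(s₁) = 0.0811 · (0.7000 − 0.6970) / (0.6500 − 0.6970) = 0.0811 · (0.003000)/(-0.047000) = -0.005177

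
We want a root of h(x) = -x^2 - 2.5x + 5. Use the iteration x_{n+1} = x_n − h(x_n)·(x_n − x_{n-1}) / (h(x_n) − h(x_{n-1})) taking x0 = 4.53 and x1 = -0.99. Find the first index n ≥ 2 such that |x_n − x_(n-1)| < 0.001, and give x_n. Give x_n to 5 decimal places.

h(4.53) = -26.8459000, h(-0.99) = 6.4949000
x2 = -0.9900000 − 6.4949000·(-5.5200000)/(33.3408000) = 0.0853146;  |Δ| = 1.0753146
h(0.0853146) = 4.7794350
x3 = 0.0853146 − 4.7794350·(1.0753146)/(-1.7154650) = 3.0812347;  |Δ| = 2.9959201
h(3.0812347) = -12.1970938
x4 = 3.0812347 − (-12.1970938)·(2.9959201)/(-16.9765288) = 0.9287618;  |Δ| = 2.1524729
h(0.9287618) = 1.8154972
x5 = 0.9287618 − 1.8154972·(-2.1524729)/(14.0125911) = 1.2076401;  |Δ| = 0.2788784
h(1.2076401) = 0.5225050
x6 = 1.2076401 − 0.5225050·(0.2788784)/(-1.2929922) = 1.3203364;  |Δ| = 0.1126962
h(1.3203364) = -0.0441290
x7 = 1.3203364 − (-0.0441290)·(0.1126962)/(-0.5666340) = 1.3115597;  |Δ| = 0.0087767
h(1.3115597) = 0.0009121
x8 = 1.3115597 − 0.0009121·(-0.0087767)/(0.0450411) = 1.3117374;  |Δ| = 0.0001777
|x8 − x7| = 0.0001777 < 0.001

n = 8, x_n = 1.31174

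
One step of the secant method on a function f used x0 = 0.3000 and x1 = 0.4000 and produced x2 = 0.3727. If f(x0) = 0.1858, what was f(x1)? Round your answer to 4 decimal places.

The secant line through (0.3000, 0.1858) and (0.4000, f(x1)) crosses zero at x2 = 0.3727.
So (0.3000, 0.1858), (0.4000, f(x1)), (0.3727, 0) are collinear:
f(x1) = 0.1858 · (0.4000 − 0.3727) / (0.3000 − 0.3727) = 0.1858 · (0.027300)/(-0.072700) = -0.069771

-0.0698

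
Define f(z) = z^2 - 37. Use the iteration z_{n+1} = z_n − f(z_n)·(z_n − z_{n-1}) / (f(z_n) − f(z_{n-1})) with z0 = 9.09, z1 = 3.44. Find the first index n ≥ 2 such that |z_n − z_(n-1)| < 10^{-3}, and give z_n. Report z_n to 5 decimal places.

n = 6, z_n = 6.08276

f(9.09) = 45.6281000, f(3.44) = -25.1664000
z2 = 3.4400000 − (-25.1664000)·(-5.6500000)/(-70.7945000) = 5.4484916;  |Δ| = 2.0084916
f(5.4484916) = -7.3139391
z3 = 5.4484916 − (-7.3139391)·(2.0084916)/(17.8524609) = 6.2713465;  |Δ| = 0.8228549
f(6.2713465) = 2.3297874
z4 = 6.2713465 − 2.3297874·(0.8228549)/(9.6437265) = 6.0725565;  |Δ| = 0.1987901
f(6.0725565) = -0.1240579
z5 = 6.0725565 − (-0.1240579)·(-0.1987901)/(-2.4538453) = 6.0826066;  |Δ| = 0.0100501
f(6.0826066) = -0.0018969
z6 = 6.0826066 − (-0.0018969)·(0.0100501)/(0.1221610) = 6.0827627;  |Δ| = 0.0001561
|z6 − z5| = 0.0001561 < 10^{-3}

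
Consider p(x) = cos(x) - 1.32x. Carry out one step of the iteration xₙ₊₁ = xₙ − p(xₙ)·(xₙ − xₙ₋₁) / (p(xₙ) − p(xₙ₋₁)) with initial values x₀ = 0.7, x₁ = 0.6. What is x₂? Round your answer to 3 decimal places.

0.617

p(0.7) = -0.15916, p(0.6) = 0.03334
x₂ = 0.60000 − 0.03334·(0.60000 − 0.70000) / (0.03334 − (-0.15916)) = 0.60000 − (-0.00333)/(0.19249) = 0.61732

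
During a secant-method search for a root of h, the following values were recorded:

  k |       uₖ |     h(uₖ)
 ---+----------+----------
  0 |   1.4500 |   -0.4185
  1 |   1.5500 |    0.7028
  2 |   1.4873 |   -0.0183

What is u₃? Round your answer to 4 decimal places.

u₃ = 1.4873 − (-0.0183)·(1.4873 − 1.5500) / (-0.0183 − 0.7028)
   = 1.4873 − (0.001147)/(-0.721100) = 1.488891

1.4889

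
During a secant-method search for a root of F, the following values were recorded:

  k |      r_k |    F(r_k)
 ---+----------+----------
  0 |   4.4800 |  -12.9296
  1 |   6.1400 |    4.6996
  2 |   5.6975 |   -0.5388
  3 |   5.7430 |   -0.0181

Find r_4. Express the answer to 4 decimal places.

5.7446

r_4 = 5.7430 − (-0.0181)·(5.7430 − 5.6975) / (-0.0181 − (-0.5388))
   = 5.7430 − (-0.000824)/(0.520700) = 5.744582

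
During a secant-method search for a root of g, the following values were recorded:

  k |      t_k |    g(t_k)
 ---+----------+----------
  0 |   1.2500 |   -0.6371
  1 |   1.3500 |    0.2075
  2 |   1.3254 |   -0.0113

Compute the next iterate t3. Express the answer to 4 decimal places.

t3 = 1.3254 − (-0.0113)·(1.3254 − 1.3500) / (-0.0113 − 0.2075)
   = 1.3254 − (0.000278)/(-0.218800) = 1.326670

1.3267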